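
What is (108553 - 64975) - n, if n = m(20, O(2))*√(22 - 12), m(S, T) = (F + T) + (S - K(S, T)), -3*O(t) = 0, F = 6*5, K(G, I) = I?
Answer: 43578 - 50*√10 ≈ 43420.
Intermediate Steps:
F = 30
O(t) = 0 (O(t) = -⅓*0 = 0)
m(S, T) = 30 + S (m(S, T) = (30 + T) + (S - T) = 30 + S)
n = 50*√10 (n = (30 + 20)*√(22 - 12) = 50*√10 ≈ 158.11)
(108553 - 64975) - n = (108553 - 64975) - 50*√10 = 43578 - 50*√10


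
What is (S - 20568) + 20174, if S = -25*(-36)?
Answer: 506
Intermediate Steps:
S = 900
(S - 20568) + 20174 = (900 - 20568) + 20174 = -19668 + 20174 = 506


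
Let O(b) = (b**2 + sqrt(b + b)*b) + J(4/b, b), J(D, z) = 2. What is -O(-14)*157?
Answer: -31086 + 4396*I*sqrt(7) ≈ -31086.0 + 11631.0*I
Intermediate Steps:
O(b) = 2 + b**2 + sqrt(2)*b**(3/2) (O(b) = (b**2 + sqrt(b + b)*b) + 2 = (b**2 + sqrt(2*b)*b) + 2 = (b**2 + (sqrt(2)*sqrt(b))*b) + 2 = (b**2 + sqrt(2)*b**(3/2)) + 2 = 2 + b**2 + sqrt(2)*b**(3/2))
-O(-14)*157 = -(2 + (-14)**2 + sqrt(2)*(-14)**(3/2))*157 = -(2 + 196 + sqrt(2)*(-14*I*sqrt(14)))*157 = -(2 + 196 - 28*I*sqrt(7))*157 = -(198 - 28*I*sqrt(7))*157 = -(31086 - 4396*I*sqrt(7)) = -31086 + 4396*I*sqrt(7)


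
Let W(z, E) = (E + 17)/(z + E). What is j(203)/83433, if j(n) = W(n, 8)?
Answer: 25/17604363 ≈ 1.4201e-6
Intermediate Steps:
W(z, E) = (17 + E)/(E + z)
j(n) = 25/(8 + n) (j(n) = (17 + 8)/(8 + n) = 25/(8 + n))
j(203)/83433 = (25/(8 + 203))/83433 = (25/211)*(1/83433) = 25/17604363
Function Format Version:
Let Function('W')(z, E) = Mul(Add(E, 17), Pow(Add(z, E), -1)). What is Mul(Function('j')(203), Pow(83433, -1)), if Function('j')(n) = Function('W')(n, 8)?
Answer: Rational(25, 17604363) ≈ 1.4201e-6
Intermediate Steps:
Function('W')(z, E) = Mul(Pow(Add(E, z), -1), Add(17, E)) (Function('W')(z, E) = Mul(Add(17, E), Pow(Add(E, z), -1)) = Mul(Pow(Add(E, z), -1), Add(17, E)))
Function('j')(n) = Mul(25, Pow(Add(8, n), -1)) (Function('j')(n) = Mul(Pow(Add(8, n), -1), Add(17, 8)) = Mul(Pow(Add(8, n), -1), 25) = Mul(25, Pow(Add(8, n), -1)))
Mul(Function('j')(203), Pow(83433, -1)) = Mul(Mul(25, Pow(Add(8, 203), -1)), Pow(83433, -1)) = Mul(Mul(25, Pow(211, -1)), Rational(1, 83433)) = Mul(Mul(25, Rational(1, 211)), Rational(1, 83433)) = Mul(Rational(25, 211), Rational(1, 83433)) = Rational(25, 17604363)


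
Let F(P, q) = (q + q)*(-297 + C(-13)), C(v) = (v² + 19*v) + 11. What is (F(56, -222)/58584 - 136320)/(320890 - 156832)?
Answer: -166375193/200232789 ≈ -0.83091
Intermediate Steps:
C(v) = 11 + v² + 19*v
F(P, q) = -728*q (F(P, q) = (q + q)*(-297 + (11 + (-13)² + 19*(-13))) = (2*q)*(-297 + (11 + 169 - 247)) = (2*q)*(-297 - 67) = (2*q)*(-364) = -728*q)
(F(56, -222)/58584 - 136320)/(320890 - 156832) = (-728*(-222)/58584 - 136320)/(320890 - 156832) = (161616*(1/58584) - 136320)/164058 = (6734/2441 - 136320)*(1/164058) = -332750386/2441*1/164058 = -166375193/200232789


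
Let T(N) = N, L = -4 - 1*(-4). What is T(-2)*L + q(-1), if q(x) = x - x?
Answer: 0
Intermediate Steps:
L = 0 (L = -4 + 4 = 0)
q(x) = 0
T(-2)*L + q(-1) = -2*0 + 0 = 0 + 0 = 0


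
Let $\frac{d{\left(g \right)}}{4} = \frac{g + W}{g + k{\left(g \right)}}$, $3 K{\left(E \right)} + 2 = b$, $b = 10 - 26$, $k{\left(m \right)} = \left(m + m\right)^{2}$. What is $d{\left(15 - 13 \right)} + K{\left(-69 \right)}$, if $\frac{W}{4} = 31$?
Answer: $22$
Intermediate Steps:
$k{\left(m \right)} = 4 m^{2}$ ($k{\left(m \right)} = \left(2 m\right)^{2} = 4 m^{2}$)
$W = 124$ ($W = 4 \cdot 31 = 124$)
$b = -16$ ($b = 10 - 26 = -16$)
$K{\left(E \right)} = -6$ ($K{\left(E \right)} = - \frac{2}{3} + \frac{1}{3} \left(-16\right) = - \frac{2}{3} - \frac{16}{3} = -6$)
$d{\left(g \right)} = \frac{4 \left(124 + g\right)}{g + 4 g^{2}}$ ($d{\left(g \right)} = 4 \frac{g + 124}{g + 4 g^{2}} = 4 \frac{124 + g}{g + 4 g^{2}} = \frac{4 \left(124 + g\right)}{g + 4 g^{2}}$)
$d{\left(15 - 13 \right)} + K{\left(-69 \right)} = \frac{4 \left(124 + \left(15 - 13\right)\right)}{\left(15 - 13\right) \left(1 + 4 \left(15 - 13\right)\right)} - 6 = \frac{4 \left(124 + 2\right)}{2 \left(1 + 4 \cdot 2\right)} - 6 = 4 \cdot \frac{1}{2} \frac{1}{1 + 8} \cdot 126 - 6 = 4 \cdot \frac{1}{2} \cdot \frac{1}{9} \cdot 126 - 6 = 28 - 6 = 22$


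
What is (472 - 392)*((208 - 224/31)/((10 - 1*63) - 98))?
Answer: -497920/4681 ≈ -106.37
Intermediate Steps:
(472 - 392)*((208 - 224/31)/((10 - 1*63) - 98)) = 80*((208 - 224*1/31)/((10 - 63) - 98)) = 80*((208 - 224/31)/(-53 - 98)) = 80*((6224/31)/(-151)) = 80*((6224/31)*(-1/151)) = 80*(-6224/4681) = -497920/4681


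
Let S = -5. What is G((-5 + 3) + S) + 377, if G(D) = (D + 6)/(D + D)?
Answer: 5279/14 ≈ 377.07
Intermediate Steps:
G(D) = (6 + D)/(2*D) (G(D) = (6 + D)/((2*D)) = (6 + D)*(1/(2*D)) = (6 + D)/(2*D))
G((-5 + 3) + S) + 377 = (6 + ((-5 + 3) - 5))/(2*((-5 + 3) - 5)) + 377 = (6 + (-2 - 5))/(2*(-2 - 5)) + 377 = (1/2)*(6 - 7)/(-7) + 377 = (1/2)*(-1/7)*(-1) + 377 = 1/14 + 377 = 5279/14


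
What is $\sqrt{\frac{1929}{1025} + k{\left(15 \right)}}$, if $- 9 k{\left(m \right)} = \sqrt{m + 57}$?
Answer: $\frac{\sqrt{711801 - 252150 \sqrt{2}}}{615} \approx 0.96909$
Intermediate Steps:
$k{\left(m \right)} = - \frac{\sqrt{57 + m}}{9}$ ($k{\left(m \right)} = - \frac{\sqrt{m + 57}}{9} = - \frac{\sqrt{57 + m}}{9}$)
$\sqrt{\frac{1929}{1025} + k{\left(15 \right)}} = \sqrt{\frac{1929}{1025} - \frac{\sqrt{57 + 15}}{9}} = \sqrt{1929 \cdot \frac{1}{1025} - \frac{\sqrt{72}}{9}} = \sqrt{\frac{1929}{1025} - \frac{6 \sqrt{2}}{9}} = \sqrt{\frac{1929}{1025} - \frac{2 \sqrt{2}}{3}}$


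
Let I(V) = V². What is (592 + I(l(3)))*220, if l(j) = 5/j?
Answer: 1177660/9 ≈ 1.3085e+5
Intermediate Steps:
(592 + I(l(3)))*220 = (592 + (5/3)²)*220 = (592 + 25/9)*220 = (5353/9)*220 = 1177660/9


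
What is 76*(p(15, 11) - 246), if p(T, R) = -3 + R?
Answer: -18088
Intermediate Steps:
76*(p(15, 11) - 246) = 76*((-3 + 11) - 246) = 76*(8 - 246) = 76*(-238) = -18088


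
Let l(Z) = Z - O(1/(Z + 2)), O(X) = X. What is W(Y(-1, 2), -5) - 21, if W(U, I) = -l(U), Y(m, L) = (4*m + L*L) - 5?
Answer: -49/3 ≈ -16.333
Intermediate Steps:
Y(m, L) = -5 + L² + 4*m (Y(m, L) = (4*m + L²) - 5 = (L² + 4*m) - 5 = -5 + L² + 4*m)
l(Z) = Z - 1/(2 + Z) (l(Z) = Z - 1/(Z + 2) = Z - 1/(2 + Z))
W(U, I) = -(-1 + U*(2 + U))/(2 + U)
W(Y(-1, 2), -5) - 21 = (1 - (-5 + 2² + 4*(-1))*(2 + (-5 + 2² + 4*(-1))))/(2 + (-5 + 2² + 4*(-1))) - 21 = (1 - (-5 + 4 - 4)*(2 + (-5 + 4 - 4)))/(2 + (-5 + 4 - 4)) - 21 = (1 - 1*(-5)*(2 - 5))/(2 - 5) - 21 = (1 - 1*(-5)*(-3))/(-3) - 21 = -(1 - 15)/3 - 21 = -⅓*(-14) - 21 = 14/3 - 21 = -49/3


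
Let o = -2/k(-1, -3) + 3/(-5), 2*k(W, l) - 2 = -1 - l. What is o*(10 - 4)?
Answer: -48/5 ≈ -9.6000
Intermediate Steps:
k(W, l) = 1/2 - l/2 (k(W, l) = 1 + (-1 - l)/2 = 1 + (-1/2 - l/2) = 1/2 - l/2)
o = -8/5 (o = -2/(1/2 - 1/2*(-3)) + 3/(-5) = -2/(1/2 + 3/2) + 3*(-1/5) = -2/2 - 3/5 = -2*1/2 - 3/5 = -1 - 3/5 = -8/5 ≈ -1.6000)
o*(10 - 4) = -8*(10 - 4)/5 = -8/5*6 = -48/5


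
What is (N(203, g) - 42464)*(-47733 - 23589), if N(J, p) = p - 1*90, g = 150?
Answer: 3024338088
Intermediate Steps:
N(J, p) = -90 + p (N(J, p) = p - 90 = -90 + p)
(N(203, g) - 42464)*(-47733 - 23589) = ((-90 + 150) - 42464)*(-47733 - 23589) = (60 - 42464)*(-71322) = -42404*(-71322) = 3024338088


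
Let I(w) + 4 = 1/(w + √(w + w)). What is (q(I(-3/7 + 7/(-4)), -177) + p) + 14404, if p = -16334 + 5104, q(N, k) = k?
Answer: 2997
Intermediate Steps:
I(w) = -4 + 1/(w + √2*√w) (I(w) = -4 + 1/(w + √(w + w)) = -4 + 1/(w + √(2*w)) = -4 + 1/(w + √2*√w))
p = -11230
(q(I(-3/7 + 7/(-4)), -177) + p) + 14404 = (-177 - 11230) + 14404 = -11407 + 14404 = 2997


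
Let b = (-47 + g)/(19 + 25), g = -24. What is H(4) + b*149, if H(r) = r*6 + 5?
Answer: -9303/44 ≈ -211.43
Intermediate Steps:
b = -71/44 (b = (-47 - 24)/(19 + 25) = -71/44 ≈ -1.6136)
H(r) = 5 + 6*r (H(r) = 6*r + 5 = 5 + 6*r)
H(4) + b*149 = (5 + 6*4) - 71/44*149 = (5 + 24) - 10579/44 = 29 - 10579/44 = -9303/44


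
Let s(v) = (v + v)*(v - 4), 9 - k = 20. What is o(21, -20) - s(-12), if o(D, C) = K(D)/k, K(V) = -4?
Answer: -4220/11 ≈ -383.64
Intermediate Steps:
k = -11 (k = 9 - 1*20 = 9 - 20 = -11)
o(D, C) = 4/11 (o(D, C) = -4/(-11) = -4*(-1/11) = 4/11)
s(v) = 2*v*(-4 + v) (s(v) = (2*v)*(-4 + v) = 2*v*(-4 + v))
o(21, -20) - s(-12) = 4/11 - 2*(-12)*(-4 - 12) = 4/11 - 2*(-12)*(-16) = 4/11 - 1*384 = 4/11 - 384 = -4220/11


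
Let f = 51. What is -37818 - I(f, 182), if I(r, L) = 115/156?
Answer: -5899723/156 ≈ -37819.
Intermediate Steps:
I(r, L) = 115/156 (I(r, L) = 115*(1/156) = 115/156)
-37818 - I(f, 182) = -37818 - 1*115/156 = -37818 - 115/156 = -5899723/156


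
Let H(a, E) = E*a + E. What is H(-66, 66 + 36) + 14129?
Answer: 7499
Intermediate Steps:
H(a, E) = E + E*a
H(-66, 66 + 36) + 14129 = (66 + 36)*(1 - 66) + 14129 = 102*(-65) + 14129 = -6630 + 14129 = 7499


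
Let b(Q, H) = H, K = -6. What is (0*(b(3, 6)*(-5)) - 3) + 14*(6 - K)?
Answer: 165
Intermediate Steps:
(0*(b(3, 6)*(-5)) - 3) + 14*(6 - K) = (0*(6*(-5)) - 3) + 14*(6 - 1*(-6)) = (0*(-30) - 3) + 14*(6 + 6) = (0 - 3) + 14*12 = -3 + 168 = 165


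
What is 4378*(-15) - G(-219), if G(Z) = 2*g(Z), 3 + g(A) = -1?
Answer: -65662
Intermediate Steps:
g(A) = -4 (g(A) = -3 - 1 = -4)
G(Z) = -8 (G(Z) = 2*(-4) = -8)
4378*(-15) - G(-219) = 4378*(-15) - 1*(-8) = -65670 + 8 = -65662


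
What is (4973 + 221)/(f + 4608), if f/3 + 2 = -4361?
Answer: -5194/8481 ≈ -0.61243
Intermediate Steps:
f = -13089 (f = -6 + 3*(-4361) = -6 - 13083 = -13089)
(4973 + 221)/(f + 4608) = (4973 + 221)/(-13089 + 4608) = 5194/(-8481) = 5194*(-1/8481) = -5194/8481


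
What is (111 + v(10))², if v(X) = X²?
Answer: 44521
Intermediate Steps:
(111 + v(10))² = (111 + 10²)² = (111 + 100)² = 211² = 44521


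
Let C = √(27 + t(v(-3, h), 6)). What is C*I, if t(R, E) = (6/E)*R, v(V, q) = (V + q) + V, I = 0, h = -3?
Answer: 0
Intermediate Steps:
v(V, q) = q + 2*V
t(R, E) = 6*R/E
C = 3*√2 (C = √(27 + 6*(-3 + 2*(-3))/6) = √(27 + 6*(-3 - 6)*(⅙)) = √(27 + 6*(-9)*(⅙)) = √(27 - 9) = √18 = 3*√2 ≈ 4.2426)
C*I = (3*√2)*0 = 0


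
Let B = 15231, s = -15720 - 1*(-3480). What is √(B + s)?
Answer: √2991 ≈ 54.690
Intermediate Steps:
s = -12240 (s = -15720 + 3480 = -12240)
√(B + s) = √(15231 - 12240) = √2991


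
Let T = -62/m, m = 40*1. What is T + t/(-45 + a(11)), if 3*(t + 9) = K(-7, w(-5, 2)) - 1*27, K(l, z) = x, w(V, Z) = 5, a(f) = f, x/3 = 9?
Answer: -437/340 ≈ -1.2853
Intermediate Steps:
x = 27 (x = 3*9 = 27)
m = 40
K(l, z) = 27
T = -31/20 (T = -62/40 = -62*1/40 = -31/20 ≈ -1.5500)
t = -9 (t = -9 + (27 - 1*27)/3 = -9 + (27 - 27)/3 = -9 + (1/3)*0 = -9 + 0 = -9)
T + t/(-45 + a(11)) = -31/20 - 9/(-45 + 11) = -31/20 - 9/(-34) = -31/20 - 1/34*(-9) = -31/20 + 9/34 = -437/340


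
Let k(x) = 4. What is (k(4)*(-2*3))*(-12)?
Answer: 288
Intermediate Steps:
(k(4)*(-2*3))*(-12) = (4*(-2*3))*(-12) = (4*(-6))*(-12) = -24*(-12) = 288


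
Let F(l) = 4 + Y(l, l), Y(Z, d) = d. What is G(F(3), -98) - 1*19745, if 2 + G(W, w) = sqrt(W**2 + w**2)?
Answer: -19747 + 7*sqrt(197) ≈ -19649.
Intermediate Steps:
F(l) = 4 + l
G(W, w) = -2 + sqrt(W**2 + w**2)
G(F(3), -98) - 1*19745 = (-2 + sqrt((4 + 3)**2 + (-98)**2)) - 1*19745 = (-2 + sqrt(7**2 + 9604)) - 19745 = (-2 + sqrt(49 + 9604)) - 19745 = (-2 + sqrt(9653)) - 19745 = (-2 + 7*sqrt(197)) - 19745 = -19747 + 7*sqrt(197)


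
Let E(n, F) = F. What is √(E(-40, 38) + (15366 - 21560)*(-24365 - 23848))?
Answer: 8*√4666115 ≈ 17281.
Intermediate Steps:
√(E(-40, 38) + (15366 - 21560)*(-24365 - 23848)) = √(38 + (15366 - 21560)*(-24365 - 23848)) = √(38 - 6194*(-48213)) = √(38 + 298631322) = √298631360 = 8*√4666115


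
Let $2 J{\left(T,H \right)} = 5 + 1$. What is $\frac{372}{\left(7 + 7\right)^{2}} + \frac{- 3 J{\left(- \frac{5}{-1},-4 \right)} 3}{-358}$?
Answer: $\frac{34617}{17542} \approx 1.9734$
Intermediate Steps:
$J{\left(T,H \right)} = 3$ ($J{\left(T,H \right)} = \frac{5 + 1}{2} = \frac{1}{2} \cdot 6 = 3$)
$\frac{372}{\left(7 + 7\right)^{2}} + \frac{- 3 J{\left(- \frac{5}{-1},-4 \right)} 3}{-358} = \frac{372}{\left(7 + 7\right)^{2}} + \frac{\left(-3\right) 3 \cdot 3}{-358} = \frac{372}{14^{2}} + \left(-9\right) 3 \left(- \frac{1}{358}\right) = \frac{372}{196} - - \frac{27}{358} = 372 \cdot \frac{1}{196} + \frac{27}{358} = \frac{93}{49} + \frac{27}{358} = \frac{34617}{17542}$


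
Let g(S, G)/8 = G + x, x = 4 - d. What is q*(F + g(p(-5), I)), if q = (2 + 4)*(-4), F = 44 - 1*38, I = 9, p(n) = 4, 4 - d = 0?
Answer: -1872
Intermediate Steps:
d = 4 (d = 4 - 1*0 = 4 + 0 = 4)
x = 0 (x = 4 - 1*4 = 4 - 4 = 0)
F = 6 (F = 44 - 38 = 6)
g(S, G) = 8*G (g(S, G) = 8*(G + 0) = 8*G)
q = -24 (q = 6*(-4) = -24)
q*(F + g(p(-5), I)) = -24*(6 + 8*9) = -24*(6 + 72) = -24*78 = -1872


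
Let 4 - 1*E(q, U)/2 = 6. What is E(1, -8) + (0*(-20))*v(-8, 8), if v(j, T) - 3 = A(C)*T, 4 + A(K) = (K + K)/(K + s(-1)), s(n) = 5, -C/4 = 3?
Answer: -4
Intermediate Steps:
C = -12 (C = -4*3 = -12)
E(q, U) = -4 (E(q, U) = 8 - 2*6 = 8 - 12 = -4)
A(K) = -4 + 2*K/(5 + K) (A(K) = -4 + (K + K)/(K + 5) = -4 + (2*K)/(5 + K) = -4 + 2*K/(5 + K))
v(j, T) = 3 - 4*T/7 (v(j, T) = 3 + (2*(-10 - 1*(-12))/(5 - 12))*T = 3 + (2*(-10 + 12)/(-7))*T = 3 + (2*(-1/7)*2)*T = 3 - 4*T/7)
E(1, -8) + (0*(-20))*v(-8, 8) = -4 + (0*(-20))*(3 - 4/7*8) = -4 + 0*(3 - 32/7) = -4 + 0*(-11/7) = -4 + 0 = -4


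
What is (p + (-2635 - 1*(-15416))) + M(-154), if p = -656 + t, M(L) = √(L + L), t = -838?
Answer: 11287 + 2*I*√77 ≈ 11287.0 + 17.55*I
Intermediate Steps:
M(L) = √2*√L (M(L) = √(2*L) = √2*√L)
p = -1494 (p = -656 - 838 = -1494)
(p + (-2635 - 1*(-15416))) + M(-154) = (-1494 + (-2635 - 1*(-15416))) + √2*√(-154) = (-1494 + (-2635 + 15416)) + √2*(I*√154) = (-1494 + 12781) + 2*I*√77 = 11287 + 2*I*√77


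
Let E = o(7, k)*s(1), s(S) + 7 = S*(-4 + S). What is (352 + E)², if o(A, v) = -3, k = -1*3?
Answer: 145924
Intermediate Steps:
k = -3
s(S) = -7 + S*(-4 + S)
E = 30 (E = -3*(-7 + 1² - 4*1) = -3*(-7 + 1 - 4) = -3*(-10) = 30)
(352 + E)² = (352 + 30)² = 382² = 145924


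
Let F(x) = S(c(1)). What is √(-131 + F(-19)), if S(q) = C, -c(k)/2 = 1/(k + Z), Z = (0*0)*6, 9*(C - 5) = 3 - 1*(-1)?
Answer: I*√1130/3 ≈ 11.205*I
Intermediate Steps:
C = 49/9 (C = 5 + (3 - 1*(-1))/9 = 5 + (3 + 1)/9 = 5 + (⅑)*4 = 5 + 4/9 = 49/9 ≈ 5.4444)
Z = 0 (Z = 0*6 = 0)
c(k) = -2/k (c(k) = -2/(k + 0) = -2/k)
S(q) = 49/9
F(x) = 49/9
√(-131 + F(-19)) = √(-131 + 49/9) = √(-1130/9) = I*√1130/3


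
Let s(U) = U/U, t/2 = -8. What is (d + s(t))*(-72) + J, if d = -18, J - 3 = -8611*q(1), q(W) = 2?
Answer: -15995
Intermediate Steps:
t = -16 (t = 2*(-8) = -16)
J = -17219 (J = 3 - 8611*2 = 3 - 17222 = -17219)
s(U) = 1
(d + s(t))*(-72) + J = (-18 + 1)*(-72) - 17219 = -17*(-72) - 17219 = 1224 - 17219 = -15995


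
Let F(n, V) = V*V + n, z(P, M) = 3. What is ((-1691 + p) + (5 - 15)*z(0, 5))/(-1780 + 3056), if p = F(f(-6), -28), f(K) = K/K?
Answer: -234/319 ≈ -0.73354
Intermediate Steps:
f(K) = 1
F(n, V) = n + V**2 (F(n, V) = V**2 + n = n + V**2)
p = 785 (p = 1 + (-28)**2 = 1 + 784 = 785)
((-1691 + p) + (5 - 15)*z(0, 5))/(-1780 + 3056) = ((-1691 + 785) + (5 - 15)*3)/(-1780 + 3056) = (-906 - 10*3)/1276 = (-906 - 30)*(1/1276) = -936*1/1276 = -234/319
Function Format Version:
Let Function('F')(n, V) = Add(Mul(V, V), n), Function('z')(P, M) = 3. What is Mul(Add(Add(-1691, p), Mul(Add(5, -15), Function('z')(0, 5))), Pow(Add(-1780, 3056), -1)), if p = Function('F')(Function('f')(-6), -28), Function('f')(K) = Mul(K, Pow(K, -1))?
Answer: Rational(-234, 319) ≈ -0.73354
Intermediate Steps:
Function('f')(K) = 1
Function('F')(n, V) = Add(n, Pow(V, 2)) (Function('F')(n, V) = Add(Pow(V, 2), n) = Add(n, Pow(V, 2)))
p = 785 (p = Add(1, Pow(-28, 2)) = Add(1, 784) = 785)
Mul(Add(Add(-1691, p), Mul(Add(5, -15), Function('z')(0, 5))), Pow(Add(-1780, 3056), -1)) = Mul(Add(Add(-1691, 785), Mul(Add(5, -15), 3)), Pow(Add(-1780, 3056), -1)) = Mul(Add(-906, Mul(-10, 3)), Pow(1276, -1)) = Mul(Add(-906, -30), Rational(1, 1276)) = Mul(-936, Rational(1, 1276)) = Rational(-234, 319)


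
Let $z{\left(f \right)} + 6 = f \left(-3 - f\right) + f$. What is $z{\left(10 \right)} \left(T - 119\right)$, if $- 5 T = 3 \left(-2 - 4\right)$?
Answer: $\frac{72702}{5} \approx 14540.0$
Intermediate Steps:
$z{\left(f \right)} = -6 + f + f \left(-3 - f\right)$ ($z{\left(f \right)} = -6 + \left(f \left(-3 - f\right) + f\right) = -6 + \left(f + f \left(-3 - f\right)\right) = -6 + f + f \left(-3 - f\right)$)
$T = \frac{18}{5}$ ($T = - \frac{3 \left(-2 - 4\right)}{5} = - \frac{3 \left(-6\right)}{5} = \left(- \frac{1}{5}\right) \left(-18\right) = \frac{18}{5} \approx 3.6$)
$z{\left(10 \right)} \left(T - 119\right) = \left(-6 - 10^{2} - 20\right) \left(\frac{18}{5} - 119\right) = \left(-6 - 100 - 20\right) \left(- \frac{577}{5}\right) = \left(-126\right) \left(- \frac{577}{5}\right) = \frac{72702}{5}$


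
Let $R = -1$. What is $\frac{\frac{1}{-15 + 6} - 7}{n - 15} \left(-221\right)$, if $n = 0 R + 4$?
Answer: $- \frac{14144}{99} \approx -142.87$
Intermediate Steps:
$n = 4$ ($n = 0 \left(-1\right) + 4 = 0 + 4 = 4$)
$\frac{\frac{1}{-15 + 6} - 7}{n - 15} \left(-221\right) = \frac{\frac{1}{-15 + 6} - 7}{4 - 15} \left(-221\right) = \frac{\frac{1}{-9} - 7}{-11} \left(-221\right) = \left(- \frac{1}{9} - 7\right) \left(- \frac{1}{11}\right) \left(-221\right) = \left(- \frac{64}{9}\right) \left(- \frac{1}{11}\right) \left(-221\right) = \frac{64}{99} \left(-221\right) = - \frac{14144}{99}$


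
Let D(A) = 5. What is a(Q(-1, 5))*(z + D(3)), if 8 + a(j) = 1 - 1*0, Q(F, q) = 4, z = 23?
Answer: -196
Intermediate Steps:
a(j) = -7 (a(j) = -8 + (1 - 1*0) = -8 + (1 + 0) = -8 + 1 = -7)
a(Q(-1, 5))*(z + D(3)) = -7*(23 + 5) = -7*28 = -196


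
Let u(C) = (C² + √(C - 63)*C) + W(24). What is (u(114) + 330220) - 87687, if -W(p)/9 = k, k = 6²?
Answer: 255205 + 114*√51 ≈ 2.5602e+5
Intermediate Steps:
k = 36
W(p) = -324 (W(p) = -9*36 = -324)
u(C) = -324 + C² + C*√(-63 + C) (u(C) = (C² + √(C - 63)*C) - 324 = (C² + √(-63 + C)*C) - 324 = (C² + C*√(-63 + C)) - 324 = -324 + C² + C*√(-63 + C))
(u(114) + 330220) - 87687 = ((-324 + 114² + 114*√(-63 + 114)) + 330220) - 87687 = ((-324 + 12996 + 114*√51) + 330220) - 87687 = ((12672 + 114*√51) + 330220) - 87687 = (342892 + 114*√51) - 87687 = 255205 + 114*√51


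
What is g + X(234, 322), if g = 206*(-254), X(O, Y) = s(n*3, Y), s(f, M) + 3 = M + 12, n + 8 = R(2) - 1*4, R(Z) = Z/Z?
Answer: -51993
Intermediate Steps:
R(Z) = 1
n = -11 (n = -8 + (1 - 1*4) = -8 + (1 - 4) = -8 - 3 = -11)
s(f, M) = 9 + M (s(f, M) = -3 + (M + 12) = -3 + (12 + M) = 9 + M)
X(O, Y) = 9 + Y
g = -52324
g + X(234, 322) = -52324 + (9 + 322) = -52324 + 331 = -51993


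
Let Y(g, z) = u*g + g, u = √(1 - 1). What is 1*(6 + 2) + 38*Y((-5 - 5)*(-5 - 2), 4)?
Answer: 2668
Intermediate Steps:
u = 0 (u = √0 = 0)
Y(g, z) = g (Y(g, z) = 0*g + g = 0 + g = g)
1*(6 + 2) + 38*Y((-5 - 5)*(-5 - 2), 4) = 1*(6 + 2) + 38*((-5 - 5)*(-5 - 2)) = 1*8 + 38*(-10*(-7)) = 8 + 38*70 = 8 + 2660 = 2668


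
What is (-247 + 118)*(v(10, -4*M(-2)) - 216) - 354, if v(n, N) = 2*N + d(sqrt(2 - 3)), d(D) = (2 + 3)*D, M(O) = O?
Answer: 25446 - 645*I ≈ 25446.0 - 645.0*I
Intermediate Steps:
d(D) = 5*D
v(n, N) = 2*N + 5*I (v(n, N) = 2*N + 5*sqrt(2 - 3) = 2*N + 5*sqrt(-1) = 2*N + 5*I)
(-247 + 118)*(v(10, -4*M(-2)) - 216) - 354 = (-247 + 118)*((2*(-4*(-2)) + 5*I) - 216) - 354 = -129*((2*8 + 5*I) - 216) - 354 = -129*((16 + 5*I) - 216) - 354 = -129*(-200 + 5*I) - 354 = (25800 - 645*I) - 354 = 25446 - 645*I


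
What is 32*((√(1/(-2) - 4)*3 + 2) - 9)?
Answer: -224 + 144*I*√2 ≈ -224.0 + 203.65*I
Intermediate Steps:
32*((√(1/(-2) - 4)*3 + 2) - 9) = 32*((√(-½ - 4)*3 + 2) - 9) = 32*((√(-9/2)*3 + 2) - 9) = 32*(((3*I*√2/2)*3 + 2) - 9) = 32*((9*I*√2/2 + 2) - 9) = 32*((2 + 9*I*√2/2) - 9) = 32*(-7 + 9*I*√2/2) = -224 + 144*I*√2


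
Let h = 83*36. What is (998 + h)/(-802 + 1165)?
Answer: 3986/363 ≈ 10.981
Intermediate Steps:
h = 2988
(998 + h)/(-802 + 1165) = (998 + 2988)/(-802 + 1165) = 3986/363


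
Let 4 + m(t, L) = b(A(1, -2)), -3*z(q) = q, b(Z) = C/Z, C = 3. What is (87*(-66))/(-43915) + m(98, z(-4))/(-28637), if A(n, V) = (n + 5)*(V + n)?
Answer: 329262543/2515187710 ≈ 0.13091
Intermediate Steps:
A(n, V) = (5 + n)*(V + n)
b(Z) = 3/Z
z(q) = -q/3
m(t, L) = -9/2 (m(t, L) = -4 + 3/(1² + 5*(-2) + 5*1 - 2*1) = -4 + 3/(1 - 10 + 5 - 2) = -4 + 3/(-6) = -4 + 3*(-⅙) = -4 - ½ = -9/2)
(87*(-66))/(-43915) + m(98, z(-4))/(-28637) = (87*(-66))/(-43915) - 9/2/(-28637) = -5742*(-1/43915) - 9/2*(-1/28637) = 5742/43915 + 9/57274 = 329262543/2515187710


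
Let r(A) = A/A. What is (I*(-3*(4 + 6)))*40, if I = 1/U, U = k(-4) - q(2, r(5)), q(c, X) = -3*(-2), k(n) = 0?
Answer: 200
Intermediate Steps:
r(A) = 1
q(c, X) = 6
U = -6 (U = 0 - 1*6 = 0 - 6 = -6)
I = -1/6 (I = 1/(-6) = -1/6 ≈ -0.16667)
(I*(-3*(4 + 6)))*40 = -(-1)*(4 + 6)/2*40 = -(-1)*10/2*40 = -1/6*(-30)*40 = 5*40 = 200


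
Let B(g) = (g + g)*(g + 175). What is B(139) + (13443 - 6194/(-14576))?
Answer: 734159777/7288 ≈ 1.0074e+5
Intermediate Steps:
B(g) = 2*g*(175 + g) (B(g) = (2*g)*(175 + g) = 2*g*(175 + g))
B(139) + (13443 - 6194/(-14576)) = 2*139*(175 + 139) + (13443 - 6194/(-14576)) = 2*139*314 + (13443 - 6194*(-1)/14576) = 87292 + (13443 - 1*(-3097/7288)) = 87292 + (13443 + 3097/7288) = 87292 + 97975681/7288 = 734159777/7288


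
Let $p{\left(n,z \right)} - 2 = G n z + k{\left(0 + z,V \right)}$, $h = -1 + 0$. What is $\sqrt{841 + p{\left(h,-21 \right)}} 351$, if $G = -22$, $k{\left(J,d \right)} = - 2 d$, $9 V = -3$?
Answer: $117 \sqrt{3435} \approx 6857.2$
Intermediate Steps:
$V = - \frac{1}{3}$ ($V = \frac{1}{9} \left(-3\right) = - \frac{1}{3} \approx -0.33333$)
$h = -1$
$p{\left(n,z \right)} = \frac{8}{3} - 22 n z$ ($p{\left(n,z \right)} = 2 + \left(- 22 n z - - \frac{2}{3}\right) = 2 - \left(- \frac{2}{3} + 22 n z\right) = \frac{8}{3} - 22 n z$)
$\sqrt{841 + p{\left(h,-21 \right)}} 351 = \sqrt{841 + \left(\frac{8}{3} - \left(-22\right) \left(-21\right)\right)} 351 = \sqrt{841 + \left(\frac{8}{3} - 462\right)} 351 = \sqrt{841 - \frac{1378}{3}} \cdot 351 = \sqrt{\frac{1145}{3}} \cdot 351 = \frac{\sqrt{3435}}{3} \cdot 351 = 117 \sqrt{3435}$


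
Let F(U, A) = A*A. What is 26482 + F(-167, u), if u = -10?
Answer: 26582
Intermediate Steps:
F(U, A) = A²
26482 + F(-167, u) = 26482 + (-10)² = 26482 + 100 = 26582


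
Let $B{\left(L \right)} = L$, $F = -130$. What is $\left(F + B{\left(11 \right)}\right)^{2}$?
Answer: $14161$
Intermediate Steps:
$\left(F + B{\left(11 \right)}\right)^{2} = \left(-130 + 11\right)^{2} = \left(-119\right)^{2} = 14161$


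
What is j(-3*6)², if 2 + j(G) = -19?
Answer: 441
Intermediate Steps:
j(G) = -21 (j(G) = -2 - 19 = -21)
j(-3*6)² = (-21)² = 441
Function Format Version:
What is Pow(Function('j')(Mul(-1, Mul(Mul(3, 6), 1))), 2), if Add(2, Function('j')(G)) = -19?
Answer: 441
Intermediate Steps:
Function('j')(G) = -21 (Function('j')(G) = Add(-2, -19) = -21)
Pow(Function('j')(Mul(-1, Mul(Mul(3, 6), 1))), 2) = Pow(-21, 2) = 441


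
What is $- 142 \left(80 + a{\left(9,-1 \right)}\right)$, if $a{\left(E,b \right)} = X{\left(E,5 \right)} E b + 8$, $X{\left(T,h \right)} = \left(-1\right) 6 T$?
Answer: $-81508$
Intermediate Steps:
$X{\left(T,h \right)} = - 6 T$
$a{\left(E,b \right)} = 8 - 6 b E^{2}$ ($a{\left(E,b \right)} = - 6 E E b + 8 = - 6 E^{2} b + 8 = - 6 b E^{2} + 8 = 8 - 6 b E^{2}$)
$- 142 \left(80 + a{\left(9,-1 \right)}\right) = - 142 \left(80 - \left(-8 - 6 \cdot 9^{2}\right)\right) = - 142 \left(80 - \left(-8 - 486\right)\right) = - 142 \left(80 + \left(8 + 486\right)\right) = - 142 \left(80 + 494\right) = \left(-142\right) 574 = -81508$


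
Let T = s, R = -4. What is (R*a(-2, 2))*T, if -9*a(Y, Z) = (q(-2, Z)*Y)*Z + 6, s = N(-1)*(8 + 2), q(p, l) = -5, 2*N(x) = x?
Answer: -520/9 ≈ -57.778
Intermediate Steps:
N(x) = x/2
s = -5 (s = ((1/2)*(-1))*(8 + 2) = -1/2*10 = -5)
a(Y, Z) = -2/3 + 5*Y*Z/9 (a(Y, Z) = -((-5*Y)*Z + 6)/9 = -(-5*Y*Z + 6)/9 = -(6 - 5*Y*Z)/9 = -2/3 + 5*Y*Z/9)
T = -5
(R*a(-2, 2))*T = -4*(-2/3 + (5/9)*(-2)*2)*(-5) = -4*(-2/3 - 20/9)*(-5) = -4*(-26/9)*(-5) = (104/9)*(-5) = -520/9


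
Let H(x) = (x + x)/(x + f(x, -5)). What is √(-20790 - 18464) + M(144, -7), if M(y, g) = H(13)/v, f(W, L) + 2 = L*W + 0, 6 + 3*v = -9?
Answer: 13/135 + I*√39254 ≈ 0.096296 + 198.13*I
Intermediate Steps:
v = -5 (v = -2 + (⅓)*(-9) = -2 - 3 = -5)
f(W, L) = -2 + L*W (f(W, L) = -2 + (L*W + 0) = -2 + L*W)
H(x) = 2*x/(-2 - 4*x) (H(x) = (x + x)/(x + (-2 - 5*x)) = (2*x)/(-2 - 4*x) = 2*x/(-2 - 4*x))
M(y, g) = 13/135 (M(y, g) = -1*13/(1 + 2*13)/(-5) = -1*13/(1 + 26)*(-⅕) = -1*13/27*(-⅕) = -1*13*1/27*(-⅕) = -13/27*(-⅕) = 13/135)
√(-20790 - 18464) + M(144, -7) = √(-20790 - 18464) + 13/135 = √(-39254) + 13/135 = I*√39254 + 13/135 = 13/135 + I*√39254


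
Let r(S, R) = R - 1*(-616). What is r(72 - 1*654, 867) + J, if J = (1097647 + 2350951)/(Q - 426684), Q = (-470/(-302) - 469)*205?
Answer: 58243242317/39449502 ≈ 1476.4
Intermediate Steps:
r(S, R) = 616 + R (r(S, R) = R + 616 = 616 + R)
Q = -14469720/151 (Q = (-470*(-1/302) - 469)*205 = (235/151 - 469)*205 = -70584/151*205 = -14469720/151 ≈ -95826.)
J = -260369149/39449502 (J = (1097647 + 2350951)/(-14469720/151 - 426684) = 3448598/(-78899004/151) = 3448598*(-151/78899004) = -260369149/39449502 ≈ -6.6001)
r(72 - 1*654, 867) + J = (616 + 867) - 260369149/39449502 = 1483 - 260369149/39449502 = 58243242317/39449502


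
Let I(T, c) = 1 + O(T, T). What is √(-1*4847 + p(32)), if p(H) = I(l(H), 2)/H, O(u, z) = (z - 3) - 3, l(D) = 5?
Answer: I*√4847 ≈ 69.62*I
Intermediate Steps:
O(u, z) = -6 + z (O(u, z) = (-3 + z) - 3 = -6 + z)
I(T, c) = -5 + T (I(T, c) = 1 + (-6 + T) = -5 + T)
p(H) = 0 (p(H) = (-5 + 5)/H = 0/H = 0)
√(-1*4847 + p(32)) = √(-1*4847 + 0) = √(-4847 + 0) = √(-4847) = I*√4847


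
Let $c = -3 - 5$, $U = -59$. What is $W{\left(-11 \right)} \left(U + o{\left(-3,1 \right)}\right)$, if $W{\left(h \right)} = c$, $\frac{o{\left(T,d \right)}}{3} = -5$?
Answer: $592$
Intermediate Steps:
$o{\left(T,d \right)} = -15$ ($o{\left(T,d \right)} = 3 \left(-5\right) = -15$)
$c = -8$ ($c = -3 - 5 = -8$)
$W{\left(h \right)} = -8$
$W{\left(-11 \right)} \left(U + o{\left(-3,1 \right)}\right) = - 8 \left(-59 - 15\right) = \left(-8\right) \left(-74\right) = 592$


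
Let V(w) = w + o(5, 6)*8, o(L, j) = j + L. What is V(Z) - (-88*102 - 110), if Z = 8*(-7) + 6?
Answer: 9124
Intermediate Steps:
o(L, j) = L + j
Z = -50 (Z = -56 + 6 = -50)
V(w) = 88 + w (V(w) = w + (5 + 6)*8 = w + 11*8 = w + 88 = 88 + w)
V(Z) - (-88*102 - 110) = (88 - 50) - (-88*102 - 110) = 38 - (-8976 - 110) = 38 - 1*(-9086) = 38 + 9086 = 9124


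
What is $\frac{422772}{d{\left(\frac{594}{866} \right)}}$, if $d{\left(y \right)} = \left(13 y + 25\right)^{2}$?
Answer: $\frac{404413773}{1100401} \approx 367.51$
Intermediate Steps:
$d{\left(y \right)} = \left(25 + 13 y\right)^{2}$
$\frac{422772}{d{\left(\frac{594}{866} \right)}} = \frac{422772}{\left(25 + 13 \cdot \frac{594}{866}\right)^{2}} = \frac{422772}{\left(25 + 13 \cdot 594 \cdot \frac{1}{866}\right)^{2}} = \frac{422772}{\left(25 + 13 \cdot \frac{297}{433}\right)^{2}} = \frac{422772}{\left(25 + \frac{3861}{433}\right)^{2}} = \frac{422772}{\left(\frac{14686}{433}\right)^{2}} = \frac{422772}{\frac{215678596}{187489}} = 422772 \cdot \frac{187489}{215678596} = \frac{404413773}{1100401}$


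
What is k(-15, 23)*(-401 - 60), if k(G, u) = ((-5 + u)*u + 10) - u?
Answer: -184861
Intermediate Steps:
k(G, u) = 10 - u + u*(-5 + u) (k(G, u) = (u*(-5 + u) + 10) - u = (10 + u*(-5 + u)) - u = 10 - u + u*(-5 + u))
k(-15, 23)*(-401 - 60) = (10 + 23**2 - 6*23)*(-401 - 60) = (10 + 529 - 138)*(-461) = 401*(-461) = -184861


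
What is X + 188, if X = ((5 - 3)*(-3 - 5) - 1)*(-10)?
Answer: 358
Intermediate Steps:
X = 170 (X = (2*(-8) - 1)*(-10) = (-16 - 1)*(-10) = -17*(-10) = 170)
X + 188 = 170 + 188 = 358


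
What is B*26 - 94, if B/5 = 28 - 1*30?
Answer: -354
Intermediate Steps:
B = -10 (B = 5*(28 - 1*30) = 5*(28 - 30) = 5*(-2) = -10)
B*26 - 94 = -10*26 - 94 = -260 - 94 = -354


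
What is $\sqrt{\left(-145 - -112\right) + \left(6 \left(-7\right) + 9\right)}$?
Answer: $i \sqrt{66} \approx 8.124 i$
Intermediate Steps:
$\sqrt{\left(-145 - -112\right) + \left(6 \left(-7\right) + 9\right)} = \sqrt{\left(-145 + 112\right) + \left(-42 + 9\right)} = \sqrt{-33 - 33} = \sqrt{-66} = i \sqrt{66}$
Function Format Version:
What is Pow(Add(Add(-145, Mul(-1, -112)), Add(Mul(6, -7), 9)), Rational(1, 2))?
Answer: Mul(I, Pow(66, Rational(1, 2))) ≈ Mul(8.1240, I)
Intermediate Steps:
Pow(Add(Add(-145, Mul(-1, -112)), Add(Mul(6, -7), 9)), Rational(1, 2)) = Pow(Add(Add(-145, 112), Add(-42, 9)), Rational(1, 2)) = Pow(Add(-33, -33), Rational(1, 2)) = Pow(-66, Rational(1, 2)) = Mul(I, Pow(66, Rational(1, 2)))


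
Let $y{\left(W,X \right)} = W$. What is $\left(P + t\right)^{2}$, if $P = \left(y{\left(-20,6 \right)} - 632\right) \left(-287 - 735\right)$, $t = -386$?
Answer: $443500057764$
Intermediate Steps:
$P = 666344$ ($P = \left(-20 - 632\right) \left(-287 - 735\right) = \left(-652\right) \left(-1022\right) = 666344$)
$\left(P + t\right)^{2} = \left(666344 - 386\right)^{2} = 665958^{2} = 443500057764$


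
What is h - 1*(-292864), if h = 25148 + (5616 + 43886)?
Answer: 367514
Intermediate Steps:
h = 74650 (h = 25148 + 49502 = 74650)
h - 1*(-292864) = 74650 - 1*(-292864) = 74650 + 292864 = 367514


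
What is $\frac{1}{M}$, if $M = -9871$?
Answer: $- \frac{1}{9871} \approx -0.00010131$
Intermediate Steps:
$\frac{1}{M} = \frac{1}{-9871} = - \frac{1}{9871}$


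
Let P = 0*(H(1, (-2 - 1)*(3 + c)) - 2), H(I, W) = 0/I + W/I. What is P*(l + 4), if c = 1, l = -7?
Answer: 0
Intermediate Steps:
H(I, W) = W/I (H(I, W) = 0 + W/I = W/I)
P = 0 (P = 0*(((-2 - 1)*(3 + 1))/1 - 2) = 0*(-3*4*1 - 2) = 0*(-12*1 - 2) = 0*(-12 - 2) = 0*(-14) = 0)
P*(l + 4) = 0*(-7 + 4) = 0*(-3) = 0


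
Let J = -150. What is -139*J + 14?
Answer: 20864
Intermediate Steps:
-139*J + 14 = -139*(-150) + 14 = 20850 + 14 = 20864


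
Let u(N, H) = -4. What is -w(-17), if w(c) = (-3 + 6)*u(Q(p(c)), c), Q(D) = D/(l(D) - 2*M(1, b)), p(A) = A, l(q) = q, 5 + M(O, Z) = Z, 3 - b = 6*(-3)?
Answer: 12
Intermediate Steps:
b = 21 (b = 3 - 6*(-3) = 3 - 1*(-18) = 3 + 18 = 21)
M(O, Z) = -5 + Z
Q(D) = D/(-32 + D) (Q(D) = D/(D - 2*(-5 + 21)) = D/(D - 2*16) = D/(D - 32) = D/(-32 + D))
w(c) = -12 (w(c) = (-3 + 6)*(-4) = 3*(-4) = -12)
-w(-17) = -1*(-12) = 12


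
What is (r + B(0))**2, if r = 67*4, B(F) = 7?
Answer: 75625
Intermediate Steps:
r = 268
(r + B(0))**2 = (268 + 7)**2 = 275**2 = 75625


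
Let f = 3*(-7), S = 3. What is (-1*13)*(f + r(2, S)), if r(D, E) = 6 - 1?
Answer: 208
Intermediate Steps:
r(D, E) = 5
f = -21
(-1*13)*(f + r(2, S)) = (-1*13)*(-21 + 5) = -13*(-16) = 208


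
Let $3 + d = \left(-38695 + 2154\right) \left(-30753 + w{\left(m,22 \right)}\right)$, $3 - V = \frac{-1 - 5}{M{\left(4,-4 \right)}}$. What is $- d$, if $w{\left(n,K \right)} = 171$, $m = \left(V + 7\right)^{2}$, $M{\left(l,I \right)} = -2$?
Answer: $-1117496859$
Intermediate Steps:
$V = 0$ ($V = 3 - \frac{-1 - 5}{-2} = 3 - \left(-6\right) \left(- \frac{1}{2}\right) = 3 - 3 = 0$)
$m = 49$ ($m = \left(0 + 7\right)^{2} = 7^{2} = 49$)
$d = 1117496859$ ($d = -3 + \left(-38695 + 2154\right) \left(-30753 + 171\right) = -3 - -1117496862 = -3 + 1117496862 = 1117496859$)
$- d = \left(-1\right) 1117496859 = -1117496859$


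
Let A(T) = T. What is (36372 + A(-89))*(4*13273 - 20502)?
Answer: 1182462970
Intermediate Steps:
(36372 + A(-89))*(4*13273 - 20502) = (36372 - 89)*(4*13273 - 20502) = 36283*(53092 - 20502) = 36283*32590 = 1182462970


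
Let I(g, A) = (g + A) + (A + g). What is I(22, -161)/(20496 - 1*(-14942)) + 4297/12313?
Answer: 74427036/218174047 ≈ 0.34114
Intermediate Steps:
I(g, A) = 2*A + 2*g (I(g, A) = (A + g) + (A + g) = 2*A + 2*g)
I(22, -161)/(20496 - 1*(-14942)) + 4297/12313 = (2*(-161) + 2*22)/(20496 - 1*(-14942)) + 4297/12313 = (-322 + 44)/(20496 + 14942) + 4297*(1/12313) = -278/35438 + 4297/12313 = -278*1/35438 + 4297/12313 = -139/17719 + 4297/12313 = 74427036/218174047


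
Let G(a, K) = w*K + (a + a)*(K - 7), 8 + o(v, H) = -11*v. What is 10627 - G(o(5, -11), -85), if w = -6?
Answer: -1475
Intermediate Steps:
o(v, H) = -8 - 11*v
G(a, K) = -6*K + 2*a*(-7 + K) (G(a, K) = -6*K + (a + a)*(K - 7) = -6*K + (2*a)*(-7 + K) = -6*K + 2*a*(-7 + K))
10627 - G(o(5, -11), -85) = 10627 - (-14*(-8 - 11*5) - 6*(-85) + 2*(-85)*(-8 - 11*5)) = 10627 - (-14*(-8 - 55) + 510 + 2*(-85)*(-8 - 55)) = 10627 - (-14*(-63) + 510 + 2*(-85)*(-63)) = 10627 - (882 + 510 + 10710) = 10627 - 1*12102 = 10627 - 12102 = -1475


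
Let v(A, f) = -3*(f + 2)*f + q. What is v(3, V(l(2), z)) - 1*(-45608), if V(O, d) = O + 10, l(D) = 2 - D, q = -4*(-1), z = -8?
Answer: 45252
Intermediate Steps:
q = 4
V(O, d) = 10 + O
v(A, f) = 4 - 3*f*(2 + f) (v(A, f) = -3*(f + 2)*f + 4 = -3*(2 + f)*f + 4 = -3*f*(2 + f) + 4 = 4 - 3*f*(2 + f))
v(3, V(l(2), z)) - 1*(-45608) = (4 - 6*(10 + (2 - 1*2)) - 3*(10 + (2 - 1*2))²) - 1*(-45608) = (4 - 6*(10 + (2 - 2)) - 3*(10 + (2 - 2))²) + 45608 = (4 - 6*(10 + 0) - 3*(10 + 0)²) + 45608 = (4 - 6*10 - 3*10²) + 45608 = (4 - 60 - 3*100) + 45608 = (4 - 60 - 300) + 45608 = -356 + 45608 = 45252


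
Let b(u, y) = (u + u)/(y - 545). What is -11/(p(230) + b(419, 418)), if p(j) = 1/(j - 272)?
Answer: 58674/35323 ≈ 1.6611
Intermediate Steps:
p(j) = 1/(-272 + j)
b(u, y) = 2*u/(-545 + y) (b(u, y) = (2*u)/(-545 + y) = 2*u/(-545 + y))
-11/(p(230) + b(419, 418)) = -11/(1/(-272 + 230) + 2*419/(-545 + 418)) = -11/(1/(-42) + 2*419/(-127)) = -11/(-1/42 + 2*419*(-1/127)) = -11/(-1/42 - 838/127) = -11/(-35323/5334) = -5334/35323*(-11) = 58674/35323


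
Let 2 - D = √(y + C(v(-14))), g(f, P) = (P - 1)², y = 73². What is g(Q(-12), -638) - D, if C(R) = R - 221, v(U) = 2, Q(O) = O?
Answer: 408319 + √5110 ≈ 4.0839e+5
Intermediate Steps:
y = 5329
C(R) = -221 + R
g(f, P) = (-1 + P)²
D = 2 - √5110 (D = 2 - √(5329 + (-221 + 2)) = 2 - √(5329 - 219) = 2 - √5110 ≈ -69.484)
g(Q(-12), -638) - D = (-1 - 638)² - (2 - √5110) = (-639)² + (-2 + √5110) = 408321 + (-2 + √5110) = 408319 + √5110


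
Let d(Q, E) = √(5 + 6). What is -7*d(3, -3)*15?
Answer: -105*√11 ≈ -348.25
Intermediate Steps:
d(Q, E) = √11
-7*d(3, -3)*15 = -7*√11*15 = -105*√11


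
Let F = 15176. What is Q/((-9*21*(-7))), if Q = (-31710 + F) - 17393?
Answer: -11309/441 ≈ -25.644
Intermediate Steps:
Q = -33927 (Q = (-31710 + 15176) - 17393 = -16534 - 17393 = -33927)
Q/((-9*21*(-7))) = -33927/(-9*21*(-7)) = -33927/((-189*(-7))) = -33927/1323 = -33927*1/1323 = -11309/441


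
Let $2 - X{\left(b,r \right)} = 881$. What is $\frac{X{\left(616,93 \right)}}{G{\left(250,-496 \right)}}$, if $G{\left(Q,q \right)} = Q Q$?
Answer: $- \frac{879}{62500} \approx -0.014064$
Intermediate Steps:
$G{\left(Q,q \right)} = Q^{2}$
$X{\left(b,r \right)} = -879$ ($X{\left(b,r \right)} = 2 - 881 = -879$)
$\frac{X{\left(616,93 \right)}}{G{\left(250,-496 \right)}} = - \frac{879}{250^{2}} = - \frac{879}{62500}$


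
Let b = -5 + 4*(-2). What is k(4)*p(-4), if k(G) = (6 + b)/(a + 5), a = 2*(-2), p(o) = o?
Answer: 28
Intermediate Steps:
b = -13 (b = -5 - 8 = -13)
a = -4
k(G) = -7 (k(G) = (6 - 13)/(-4 + 5) = -7/1 = -7*1 = -7)
k(4)*p(-4) = -7*(-4) = 28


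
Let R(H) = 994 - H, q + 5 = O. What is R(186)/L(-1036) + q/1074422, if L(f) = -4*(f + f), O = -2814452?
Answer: -1403630415/556550596 ≈ -2.5220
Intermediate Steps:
q = -2814457 (q = -5 - 2814452 = -2814457)
L(f) = -8*f
R(186)/L(-1036) + q/1074422 = (994 - 1*186)/((-8*(-1036))) - 2814457/1074422 = (994 - 186)/8288 - 2814457*1/1074422 = 808*(1/8288) - 2814457/1074422 = 101/1036 - 2814457/1074422 = -1403630415/556550596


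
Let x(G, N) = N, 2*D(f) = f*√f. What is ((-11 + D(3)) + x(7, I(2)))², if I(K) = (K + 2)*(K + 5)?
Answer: 1183/4 + 51*√3 ≈ 384.08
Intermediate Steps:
I(K) = (2 + K)*(5 + K)
D(f) = f^(3/2)/2 (D(f) = (f*√f)/2 = f^(3/2)/2)
((-11 + D(3)) + x(7, I(2)))² = ((-11 + 3^(3/2)/2) + (10 + 2² + 7*2))² = ((-11 + (3*√3)/2) + (10 + 4 + 14))² = ((-11 + 3*√3/2) + 28)² = (17 + 3*√3/2)²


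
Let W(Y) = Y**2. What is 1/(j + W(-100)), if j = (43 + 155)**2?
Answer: 1/49204 ≈ 2.0324e-5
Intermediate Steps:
j = 39204 (j = 198**2 = 39204)
1/(j + W(-100)) = 1/(39204 + (-100)**2) = 1/(39204 + 10000) = 1/49204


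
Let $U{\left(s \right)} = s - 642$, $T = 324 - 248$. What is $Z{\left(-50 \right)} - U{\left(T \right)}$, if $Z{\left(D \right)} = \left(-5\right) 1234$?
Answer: $-5604$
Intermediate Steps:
$T = 76$
$Z{\left(D \right)} = -6170$
$U{\left(s \right)} = -642 + s$
$Z{\left(-50 \right)} - U{\left(T \right)} = -6170 - \left(-642 + 76\right) = -6170 - -566 = -6170 + 566 = -5604$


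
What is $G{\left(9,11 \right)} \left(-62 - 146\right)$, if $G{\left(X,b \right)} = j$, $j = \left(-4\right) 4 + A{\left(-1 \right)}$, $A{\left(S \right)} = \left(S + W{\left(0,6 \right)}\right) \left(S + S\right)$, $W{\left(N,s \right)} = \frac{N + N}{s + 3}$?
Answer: $2912$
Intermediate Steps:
$W{\left(N,s \right)} = \frac{2 N}{3 + s}$
$A{\left(S \right)} = 2 S^{2}$ ($A{\left(S \right)} = \left(S + 2 \cdot 0 \frac{1}{3 + 6}\right) \left(S + S\right) = \left(S + 2 \cdot 0 \cdot \frac{1}{9}\right) 2 S = \left(S + 0\right) 2 S = S 2 S = 2 S^{2}$)
$j = -14$ ($j = \left(-4\right) 4 + 2 \left(-1\right)^{2} = -16 + 2 \cdot 1 = -16 + 2 = -14$)
$G{\left(X,b \right)} = -14$
$G{\left(9,11 \right)} \left(-62 - 146\right) = - 14 \left(-62 - 146\right) = \left(-14\right) \left(-208\right) = 2912$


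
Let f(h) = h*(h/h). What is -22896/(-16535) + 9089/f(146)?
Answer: 153629431/2414110 ≈ 63.638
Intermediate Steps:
f(h) = h (f(h) = h*1 = h)
-22896/(-16535) + 9089/f(146) = -22896/(-16535) + 9089/146 = -22896*(-1/16535) + 9089*(1/146) = 22896/16535 + 9089/146 = 153629431/2414110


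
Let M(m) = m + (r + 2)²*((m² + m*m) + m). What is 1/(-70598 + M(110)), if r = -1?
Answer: -1/46178 ≈ -2.1655e-5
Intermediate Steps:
M(m) = 2*m + 2*m² (M(m) = m + (-1 + 2)²*((m² + m*m) + m) = m + 1²*((m² + m²) + m) = m + 1*(2*m² + m) = m + 1*(m + 2*m²) = m + (m + 2*m²) = 2*m + 2*m²)
1/(-70598 + M(110)) = 1/(-70598 + 2*110*(1 + 110)) = 1/(-70598 + 2*110*111) = 1/(-70598 + 24420) = 1/(-46178) = -1/46178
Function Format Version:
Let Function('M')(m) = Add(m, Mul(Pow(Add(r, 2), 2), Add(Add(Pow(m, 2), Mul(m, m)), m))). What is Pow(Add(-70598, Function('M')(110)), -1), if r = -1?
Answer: Rational(-1, 46178) ≈ -2.1655e-5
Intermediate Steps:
Function('M')(m) = Add(Mul(2, m), Mul(2, Pow(m, 2))) (Function('M')(m) = Add(m, Mul(Pow(Add(-1, 2), 2), Add(Add(Pow(m, 2), Mul(m, m)), m))) = Add(m, Mul(Pow(1, 2), Add(Add(Pow(m, 2), Pow(m, 2)), m))) = Add(m, Mul(1, Add(Mul(2, Pow(m, 2)), m))) = Add(m, Mul(1, Add(m, Mul(2, Pow(m, 2))))) = Add(m, Add(m, Mul(2, Pow(m, 2)))) = Add(Mul(2, m), Mul(2, Pow(m, 2))))
Pow(Add(-70598, Function('M')(110)), -1) = Pow(Add(-70598, Mul(2, 110, Add(1, 110))), -1) = Pow(Add(-70598, Mul(2, 110, 111)), -1) = Pow(Add(-70598, 24420), -1) = Pow(-46178, -1) = Rational(-1, 46178)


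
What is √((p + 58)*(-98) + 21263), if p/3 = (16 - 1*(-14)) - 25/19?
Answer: √2579649/19 ≈ 84.533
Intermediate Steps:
p = 1635/19 (p = 3*((16 - 1*(-14)) - 25/19) = 3*((16 + 14) - 25/19) = 3*(30 - 1*25/19) = 3*(30 - 25/19) = 3*(545/19) = 1635/19 ≈ 86.053)
√((p + 58)*(-98) + 21263) = √((1635/19 + 58)*(-98) + 21263) = √((2737/19)*(-98) + 21263) = √(-268226/19 + 21263) = √(135771/19) = √2579649/19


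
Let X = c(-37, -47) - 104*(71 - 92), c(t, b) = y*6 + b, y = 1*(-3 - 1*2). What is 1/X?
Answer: 1/2107 ≈ 0.00047461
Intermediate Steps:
y = -5 (y = 1*(-3 - 2) = 1*(-5) = -5)
c(t, b) = -30 + b (c(t, b) = -5*6 + b = -30 + b)
X = 2107 (X = (-30 - 47) - 104*(71 - 92) = -77 - 104*(-21) = -77 + 2184 = 2107)
1/X = 1/2107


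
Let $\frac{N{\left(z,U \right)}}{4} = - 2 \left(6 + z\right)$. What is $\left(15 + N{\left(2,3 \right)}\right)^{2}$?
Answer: $2401$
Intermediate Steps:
$N{\left(z,U \right)} = -48 - 8 z$ ($N{\left(z,U \right)} = 4 \left(- 2 \left(6 + z\right)\right) = 4 \left(-12 - 2 z\right) = -48 - 8 z$)
$\left(15 + N{\left(2,3 \right)}\right)^{2} = \left(15 - 64\right)^{2} = \left(-49\right)^{2} = 2401$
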